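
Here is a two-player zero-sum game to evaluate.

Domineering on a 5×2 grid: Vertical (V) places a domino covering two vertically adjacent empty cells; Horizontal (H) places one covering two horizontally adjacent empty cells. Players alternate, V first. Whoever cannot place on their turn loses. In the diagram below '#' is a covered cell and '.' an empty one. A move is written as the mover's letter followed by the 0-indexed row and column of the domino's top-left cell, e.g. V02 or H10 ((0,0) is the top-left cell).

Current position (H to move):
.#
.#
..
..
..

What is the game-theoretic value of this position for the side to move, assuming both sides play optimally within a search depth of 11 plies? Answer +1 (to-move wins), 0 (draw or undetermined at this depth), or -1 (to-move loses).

value(.#/.#/../../.., H) = +1

[.#/.#/../../..] H move#1: H20:-1/.#/.#/##/../.., H30:+1/.#/.#/../##/..*, H40:-1/.#/.#/../../##
[.#/.#/../##/..] V move#2: V00:-1/##/##/../##/..*, V10:-1/.#/##/#./##/..
[##/##/../##/..] H move#3: H20:+1/##/##/##/##/..*, H40:+1/##/##/../##/##
[##/##/##/##/..] end (terminal -1, V#4); searched .#/.#/../../.. to 11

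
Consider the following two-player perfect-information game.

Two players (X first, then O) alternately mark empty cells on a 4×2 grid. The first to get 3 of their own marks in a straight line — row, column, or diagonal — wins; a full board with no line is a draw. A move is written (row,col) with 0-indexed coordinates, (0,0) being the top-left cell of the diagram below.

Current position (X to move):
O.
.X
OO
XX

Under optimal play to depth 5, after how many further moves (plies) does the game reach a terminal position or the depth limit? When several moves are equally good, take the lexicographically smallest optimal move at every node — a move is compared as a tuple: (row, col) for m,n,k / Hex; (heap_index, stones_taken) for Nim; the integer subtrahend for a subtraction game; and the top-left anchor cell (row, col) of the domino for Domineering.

p1 X@[O./.X/OO/XX]: (0,1)[OX/.X/OO/XX]-1 (1,0)[O./XX/OO/XX]+0*
p2 O@[O./XX/OO/XX]: (0,1)[OO/XX/OO/XX]+0*
p3 X@[OO/XX/OO/XX] terminal +0; root [O./.X/OO/XX] d5

PV length from [O./.X/OO/XX]: 2 plies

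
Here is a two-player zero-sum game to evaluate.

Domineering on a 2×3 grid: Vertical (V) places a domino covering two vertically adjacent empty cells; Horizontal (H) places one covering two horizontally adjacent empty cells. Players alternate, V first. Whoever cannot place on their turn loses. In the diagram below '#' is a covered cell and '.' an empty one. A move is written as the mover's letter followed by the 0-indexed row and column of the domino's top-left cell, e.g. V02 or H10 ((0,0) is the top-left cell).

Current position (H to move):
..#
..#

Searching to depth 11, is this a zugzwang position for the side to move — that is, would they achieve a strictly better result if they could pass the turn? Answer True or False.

zugzwang(..#/..#, H) = False

p1 H@[..#/..#]: H00[###/..#]+1* H10[..#/###]+1
p2 V@[###/..#] terminal -1; root [..#/..#] d11
if H skipped the turn, V would face:
~ p1 V@[..#/..#]: V00[#.#/#.#]+1* V01[.##/.##]+1
~ p2 H@[#.#/#.#] terminal -1; root [..#/..#] d11
compare (H): move=+1 vs pass=-1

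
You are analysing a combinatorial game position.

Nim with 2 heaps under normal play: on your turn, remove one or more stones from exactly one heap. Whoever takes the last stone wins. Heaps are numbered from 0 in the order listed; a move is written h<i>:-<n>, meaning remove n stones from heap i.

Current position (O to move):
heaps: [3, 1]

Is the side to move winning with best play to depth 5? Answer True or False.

p1 O@[(3,1)]: h0:-1[(2,1)]-1 h0:-2[(1,1)]+1* h0:-3[(0,1)]-1 h1:-1[(3,0)]-1
p2 X@[(1,1)]: h0:-1[(0,1)]-1* h1:-1[(1,0)]-1
p3 O@[(0,1)]: h1:-1[(0,0)]+1*
p4 X@[(0,0)] terminal -1; root [(3,1)] d5

O winning at [(3,1)]: True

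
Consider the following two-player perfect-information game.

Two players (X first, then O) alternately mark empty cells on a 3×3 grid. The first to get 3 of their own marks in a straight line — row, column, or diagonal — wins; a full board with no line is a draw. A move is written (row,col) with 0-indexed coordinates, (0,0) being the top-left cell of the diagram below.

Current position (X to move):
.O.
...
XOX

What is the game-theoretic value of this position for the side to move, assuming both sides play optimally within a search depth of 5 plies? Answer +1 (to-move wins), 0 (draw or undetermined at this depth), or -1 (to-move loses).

p1 X@[.O./.../XOX]: (0,0)[XO./.../XOX]-1 (0,2)[.OX/.../XOX]-1 (1,0)[.O./X../XOX]-1 (1,1)[.O./.X./XOX]+1* (1,2)[.O./..X/XOX]-1
p2 O@[.O./.X./XOX]: (0,0)[OO./.X./XOX]-1* (0,2)[.OO/.X./XOX]-1 (1,0)[.O./OX./XOX]-1 (1,2)[.O./.XO/XOX]-1
p3 X@[OO./.X./XOX]: (0,2)[OOX/.X./XOX]+1* (1,0)[OO./XX./XOX]-1 (1,2)[OO./.XX/XOX]-1
p4 O@[OOX/.X./XOX] terminal -1; root [.O./.../XOX] d5

value(.O./.../XOX, X) = +1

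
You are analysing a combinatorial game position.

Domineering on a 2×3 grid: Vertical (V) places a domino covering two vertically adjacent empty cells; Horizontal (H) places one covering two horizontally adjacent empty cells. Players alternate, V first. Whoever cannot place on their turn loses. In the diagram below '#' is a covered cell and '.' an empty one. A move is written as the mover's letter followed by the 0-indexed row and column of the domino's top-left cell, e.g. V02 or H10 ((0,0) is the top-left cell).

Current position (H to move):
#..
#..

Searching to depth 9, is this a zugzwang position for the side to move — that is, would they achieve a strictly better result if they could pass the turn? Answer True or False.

zugzwang(#../#.., H) = False

ply 1, H at #../#.. | H01=+1→###/#..*; H11=+1→#../###
ply 2: ###/#.. is terminal -1 (V); from #../#.. depth 9
pass branch (V moves first from the same position):
  | ply 1, V at #../#.. | V01=+1→##./##.*; V02=+1→#.#/#.#
  | ply 2: ##./##. is terminal -1 (H); from #../#.. depth 9
H moving scores +1; H passing scores -1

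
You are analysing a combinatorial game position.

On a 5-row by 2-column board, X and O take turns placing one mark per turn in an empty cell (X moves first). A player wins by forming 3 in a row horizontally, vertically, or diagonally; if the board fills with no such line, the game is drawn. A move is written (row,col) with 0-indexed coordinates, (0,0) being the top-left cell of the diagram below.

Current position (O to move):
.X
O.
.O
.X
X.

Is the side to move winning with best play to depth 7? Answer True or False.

O winning at [.X/O./.O/.X/X.]: True

ply 1, O at .X/O./.O/.X/X. | (0,0)=+0→OX/O./.O/.X/X.; (1,1)=+0→.X/OO/.O/.X/X.; (2,0)=+1→.X/O./OO/.X/X.*; (3,0)=+0→.X/O./.O/OX/X.; (4,1)=+0→.X/O./.O/.X/XO
ply 2, X at .X/O./OO/.X/X. | (0,0)=-1→XX/O./OO/.X/X.*; (1,1)=-1→.X/OX/OO/.X/X.; (3,0)=-1→.X/O./OO/XX/X.; (4,1)=-1→.X/O./OO/.X/XX
ply 3, O at XX/O./OO/.X/X. | (1,1)=+0→XX/OO/OO/.X/X.; (3,0)=+1→XX/O./OO/OX/X.*; (4,1)=+0→XX/O./OO/.X/XO
ply 4: XX/O./OO/OX/X. is terminal -1 (X); from .X/O./.O/.X/X. depth 7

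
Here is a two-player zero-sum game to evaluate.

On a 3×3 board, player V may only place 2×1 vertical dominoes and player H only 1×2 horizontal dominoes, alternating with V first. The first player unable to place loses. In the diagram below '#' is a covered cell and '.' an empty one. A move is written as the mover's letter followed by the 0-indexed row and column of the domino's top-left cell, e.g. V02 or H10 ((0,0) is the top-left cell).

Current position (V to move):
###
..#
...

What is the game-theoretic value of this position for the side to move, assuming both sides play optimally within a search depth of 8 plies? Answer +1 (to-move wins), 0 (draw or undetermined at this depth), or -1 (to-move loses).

ply 1, V at ###/..#/... | V10=-1→###/#.#/#..; V11=+1→###/.##/.#.*
ply 2: ###/.##/.#. is terminal -1 (H); from ###/..#/... depth 8

value(###/..#/..., V) = +1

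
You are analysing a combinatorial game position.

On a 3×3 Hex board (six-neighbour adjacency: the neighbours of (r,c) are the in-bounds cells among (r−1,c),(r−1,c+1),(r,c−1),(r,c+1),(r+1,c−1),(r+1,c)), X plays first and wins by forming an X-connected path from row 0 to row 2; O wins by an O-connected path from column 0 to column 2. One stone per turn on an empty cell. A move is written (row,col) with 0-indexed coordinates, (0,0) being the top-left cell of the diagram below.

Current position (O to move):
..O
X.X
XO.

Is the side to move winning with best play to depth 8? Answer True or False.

O winning at [..O/X.X/XO.]: False

ply 1, O at ..O/X.X/XO. | (0,0)=-1→O.O/X.X/XO.*; (0,1)=-1→.OO/X.X/XO.; (1,1)=-1→..O/XOX/XO.; (2,2)=-1→..O/X.X/XOO
ply 2, X at O.O/X.X/XO. | (0,1)=+1→OXO/X.X/XO.*; (1,1)=-1→O.O/XXX/XO.; (2,2)=-1→O.O/X.X/XOX
ply 3: OXO/X.X/XO. is terminal -1 (O); from ..O/X.X/XO. depth 8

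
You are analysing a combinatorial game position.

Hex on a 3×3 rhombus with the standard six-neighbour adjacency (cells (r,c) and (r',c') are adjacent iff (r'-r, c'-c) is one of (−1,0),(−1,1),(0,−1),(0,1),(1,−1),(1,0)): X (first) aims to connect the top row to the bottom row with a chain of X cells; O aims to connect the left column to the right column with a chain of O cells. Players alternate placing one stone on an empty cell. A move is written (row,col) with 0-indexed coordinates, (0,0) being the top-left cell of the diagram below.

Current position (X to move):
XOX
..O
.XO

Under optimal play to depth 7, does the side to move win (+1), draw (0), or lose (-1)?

value(XOX/..O/.XO, X) = +1

p1 X@[XOX/..O/.XO]: (1,0)[XOX/X.O/.XO]+1* (1,1)[XOX/.XO/.XO]+1 (2,0)[XOX/..O/XXO]+1
p2 O@[XOX/X.O/.XO]: (1,1)[XOX/XOO/.XO]-1* (2,0)[XOX/X.O/OXO]-1
p3 X@[XOX/XOO/.XO]: (2,0)[XOX/XOO/XXO]+1*
p4 O@[XOX/XOO/XXO] terminal -1; root [XOX/..O/.XO] d7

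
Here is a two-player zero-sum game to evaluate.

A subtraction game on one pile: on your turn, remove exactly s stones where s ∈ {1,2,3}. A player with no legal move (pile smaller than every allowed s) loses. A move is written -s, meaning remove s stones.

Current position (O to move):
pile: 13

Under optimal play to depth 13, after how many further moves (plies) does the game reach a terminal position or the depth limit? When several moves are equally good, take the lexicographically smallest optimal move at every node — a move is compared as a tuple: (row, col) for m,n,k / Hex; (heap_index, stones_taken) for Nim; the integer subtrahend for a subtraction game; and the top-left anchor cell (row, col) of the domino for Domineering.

[13] O move#1: -1:+1/12*, -2:-1/11, -3:-1/10
[12] X move#2: -1:-1/11*, -2:-1/10, -3:-1/9
[11] O move#3: -1:-1/10, -2:-1/9, -3:+1/8*
[8] X move#4: -1:-1/7*, -2:-1/6, -3:-1/5
[7] O move#5: -1:-1/6, -2:-1/5, -3:+1/4*
[4] X move#6: -1:-1/3*, -2:-1/2, -3:-1/1
[3] O move#7: -1:-1/2, -2:-1/1, -3:+1/0*
[0] end (terminal -1, X#8); searched 13 to 13

PV length from [13]: 7 plies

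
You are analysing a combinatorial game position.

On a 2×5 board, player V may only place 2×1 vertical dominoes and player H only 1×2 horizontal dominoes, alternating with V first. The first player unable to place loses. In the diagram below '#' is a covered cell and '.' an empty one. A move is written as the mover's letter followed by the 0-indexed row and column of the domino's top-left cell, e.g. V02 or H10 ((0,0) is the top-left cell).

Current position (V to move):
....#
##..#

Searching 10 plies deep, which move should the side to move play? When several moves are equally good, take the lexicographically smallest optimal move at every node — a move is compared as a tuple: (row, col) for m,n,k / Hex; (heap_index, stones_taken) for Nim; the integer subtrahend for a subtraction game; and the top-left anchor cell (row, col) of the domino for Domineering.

p1 V@[....#/##..#]: V02[..#.#/###.#]+1* V03[...##/##.##]-1
p2 H@[..#.#/###.#]: H00[###.#/###.#]-1*
p3 V@[###.#/###.#]: V03[#####/#####]+1*
p4 H@[#####/#####] terminal -1; root [....#/##..#] d10

V's best at [....#/##..#]: V02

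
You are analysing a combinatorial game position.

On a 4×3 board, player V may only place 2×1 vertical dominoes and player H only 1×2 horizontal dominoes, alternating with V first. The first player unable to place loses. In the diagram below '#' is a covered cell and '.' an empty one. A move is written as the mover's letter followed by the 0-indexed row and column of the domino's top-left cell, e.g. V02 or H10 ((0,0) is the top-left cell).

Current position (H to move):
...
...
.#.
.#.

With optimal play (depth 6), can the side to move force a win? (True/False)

H winning at [.../.../.#./.#.]: False

[.../.../.#./.#.] H move#1: H00:-1/##./.../.#./.#.*, H01:-1/.##/.../.#./.#., H10:-1/.../##./.#./.#., H11:-1/.../.##/.#./.#.
[##./.../.#./.#.] V move#2: V02:+1/###/..#/.#./.#.*, V10:+1/##./#../##./.#., V12:+1/##./..#/.##/.#., V20:+1/##./.../##./##., V22:+1/##./.../.##/.##
[###/..#/.#./.#.] H move#3: H10:-1/###/###/.#./.#.*
[###/###/.#./.#.] V move#4: V20:+1/###/###/##./##.*, V22:+1/###/###/.##/.##
[###/###/##./##.] end (terminal -1, H#5); searched .../.../.#./.#. to 6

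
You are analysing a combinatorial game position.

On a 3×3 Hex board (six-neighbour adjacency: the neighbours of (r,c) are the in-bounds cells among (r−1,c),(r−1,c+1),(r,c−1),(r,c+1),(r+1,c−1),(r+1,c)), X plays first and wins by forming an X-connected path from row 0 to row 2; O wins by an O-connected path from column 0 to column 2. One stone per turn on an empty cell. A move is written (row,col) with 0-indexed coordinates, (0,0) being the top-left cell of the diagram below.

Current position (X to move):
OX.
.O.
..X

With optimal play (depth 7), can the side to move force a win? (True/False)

[OX./.O./..X] X move#1: (0,2):-1/OXX/.O./..X*, (1,0):-1/OX./XO./..X, (1,2):-1/OX./.OX/..X, (2,0):-1/OX./.O./X.X, (2,1):-1/OX./.O./.XX
[OXX/.O./..X] O move#2: (1,0):-1/OXX/OO./..X, (1,2):+1/OXX/.OO/..X*, (2,0):-1/OXX/.O./O.X, (2,1):-1/OXX/.O./.OX
[OXX/.OO/..X] X move#3: (1,0):-1/OXX/XOO/..X*, (2,0):-1/OXX/.OO/X.X, (2,1):-1/OXX/.OO/.XX
[OXX/XOO/..X] O move#4: (2,0):+1/OXX/XOO/O.X*, (2,1):-1/OXX/XOO/.OX
[OXX/XOO/O.X] end (terminal -1, X#5); searched OX./.O./..X to 7

X winning at [OX./.O./..X]: False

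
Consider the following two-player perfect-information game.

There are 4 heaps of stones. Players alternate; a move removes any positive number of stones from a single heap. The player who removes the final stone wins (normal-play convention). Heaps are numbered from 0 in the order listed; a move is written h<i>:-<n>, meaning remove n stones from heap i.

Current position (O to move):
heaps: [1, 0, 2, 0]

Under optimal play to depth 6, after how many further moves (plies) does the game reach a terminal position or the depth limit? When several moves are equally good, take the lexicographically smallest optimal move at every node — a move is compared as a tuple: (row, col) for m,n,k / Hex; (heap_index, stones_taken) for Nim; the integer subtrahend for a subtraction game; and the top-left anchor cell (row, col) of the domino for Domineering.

PV length from [(1,0,2,0)]: 3 plies

p1 O@[(1,0,2,0)]: h0:-1[(0,0,2,0)]-1 h2:-1[(1,0,1,0)]+1* h2:-2[(1,0,0,0)]-1
p2 X@[(1,0,1,0)]: h0:-1[(0,0,1,0)]-1* h2:-1[(1,0,0,0)]-1
p3 O@[(0,0,1,0)]: h2:-1[(0,0,0,0)]+1*
p4 X@[(0,0,0,0)] terminal -1; root [(1,0,2,0)] d6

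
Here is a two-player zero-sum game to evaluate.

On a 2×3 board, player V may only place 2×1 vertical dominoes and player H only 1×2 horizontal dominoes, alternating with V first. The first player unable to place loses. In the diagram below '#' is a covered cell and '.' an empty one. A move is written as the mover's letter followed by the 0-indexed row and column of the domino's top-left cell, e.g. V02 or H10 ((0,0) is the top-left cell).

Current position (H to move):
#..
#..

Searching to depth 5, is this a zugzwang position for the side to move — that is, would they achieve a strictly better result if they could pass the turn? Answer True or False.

ply 1, H at #../#.. | H01=+1→###/#..*; H11=+1→#../###
ply 2: ###/#.. is terminal -1 (V); from #../#.. depth 5
if H skipped the turn, V would face:
~ ply 1, V at #../#.. | V01=+1→##./##.*; V02=+1→#.#/#.#
~ ply 2: ##./##. is terminal -1 (H); from #../#.. depth 5
compare (H): move=+1 vs pass=-1

zugzwang(#../#.., H) = False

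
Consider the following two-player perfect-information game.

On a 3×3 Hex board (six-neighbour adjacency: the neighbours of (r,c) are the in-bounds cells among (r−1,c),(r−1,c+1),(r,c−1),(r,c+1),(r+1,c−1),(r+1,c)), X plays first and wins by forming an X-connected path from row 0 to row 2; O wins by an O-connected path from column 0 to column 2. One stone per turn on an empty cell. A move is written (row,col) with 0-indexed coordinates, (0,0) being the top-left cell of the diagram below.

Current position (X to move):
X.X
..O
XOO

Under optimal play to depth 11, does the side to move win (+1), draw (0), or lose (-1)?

value(X.X/..O/XOO, X) = +1

p1 X@[X.X/..O/XOO]: (0,1)[XXX/..O/XOO]+1* (1,0)[X.X/X.O/XOO]+1 (1,1)[X.X/.XO/XOO]+1
p2 O@[XXX/..O/XOO]: (1,0)[XXX/O.O/XOO]-1* (1,1)[XXX/.OO/XOO]-1
p3 X@[XXX/O.O/XOO]: (1,1)[XXX/OXO/XOO]+1*
p4 O@[XXX/OXO/XOO] terminal -1; root [X.X/..O/XOO] d11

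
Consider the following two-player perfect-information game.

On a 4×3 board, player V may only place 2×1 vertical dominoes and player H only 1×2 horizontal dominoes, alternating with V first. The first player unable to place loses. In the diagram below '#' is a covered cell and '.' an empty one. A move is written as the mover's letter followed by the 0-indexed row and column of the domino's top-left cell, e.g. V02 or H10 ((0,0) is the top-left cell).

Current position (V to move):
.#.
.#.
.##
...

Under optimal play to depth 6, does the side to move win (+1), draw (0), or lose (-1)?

ply 1, V at .#./.#./.##/... | V00=+1→##./##./.##/...*; V02=+1→.##/.##/.##/...; V10=+1→.#./##./###/...; V20=+1→.#./.#./###/#..
ply 2, H at ##./##./.##/... | H30=-1→##./##./.##/##.*; H31=-1→##./##./.##/.##
ply 3, V at ##./##./.##/##. | V02=+1→###/###/.##/##.*
ply 4: ###/###/.##/##. is terminal -1 (H); from .#./.#./.##/... depth 6

value(.#./.#./.##/..., V) = +1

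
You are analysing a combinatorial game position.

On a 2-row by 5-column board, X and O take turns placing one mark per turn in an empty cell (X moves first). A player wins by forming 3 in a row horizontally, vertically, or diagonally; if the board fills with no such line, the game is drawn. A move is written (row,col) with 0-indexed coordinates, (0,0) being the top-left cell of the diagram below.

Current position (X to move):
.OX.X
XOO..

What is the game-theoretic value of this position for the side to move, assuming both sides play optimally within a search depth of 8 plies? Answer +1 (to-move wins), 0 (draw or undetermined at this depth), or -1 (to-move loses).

value(.OX.X/XOO.., X) = +1

p1 X@[.OX.X/XOO..]: (0,0)[XOX.X/XOO..]-1 (0,3)[.OXXX/XOO..]+1* (1,3)[.OX.X/XOOX.]+0 (1,4)[.OX.X/XOO.X]-1
p2 O@[.OXXX/XOO..] terminal -1; root [.OX.X/XOO..] d8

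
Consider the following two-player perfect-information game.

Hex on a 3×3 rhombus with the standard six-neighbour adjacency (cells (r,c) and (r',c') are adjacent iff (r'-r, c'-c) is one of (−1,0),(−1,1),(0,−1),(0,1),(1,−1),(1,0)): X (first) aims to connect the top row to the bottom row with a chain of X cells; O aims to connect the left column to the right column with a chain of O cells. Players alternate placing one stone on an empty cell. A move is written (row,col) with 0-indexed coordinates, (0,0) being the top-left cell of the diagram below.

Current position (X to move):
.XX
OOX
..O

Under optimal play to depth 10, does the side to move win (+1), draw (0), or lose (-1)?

value(.XX/OOX/..O, X) = +1

p1 X@[.XX/OOX/..O]: (0,0)[XXX/OOX/..O]-1 (2,0)[.XX/OOX/X.O]-1 (2,1)[.XX/OOX/.XO]+1*
p2 O@[.XX/OOX/.XO] terminal -1; root [.XX/OOX/..O] d10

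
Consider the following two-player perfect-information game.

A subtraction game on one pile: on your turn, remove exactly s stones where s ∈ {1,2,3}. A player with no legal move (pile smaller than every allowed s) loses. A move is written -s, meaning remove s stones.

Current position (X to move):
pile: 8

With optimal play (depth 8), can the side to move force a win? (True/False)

ply 1, X at 8 | -1=-1→7*; -2=-1→6; -3=-1→5
ply 2, O at 7 | -1=-1→6; -2=-1→5; -3=+1→4*
ply 3, X at 4 | -1=-1→3*; -2=-1→2; -3=-1→1
ply 4, O at 3 | -1=-1→2; -2=-1→1; -3=+1→0*
ply 5: 0 is terminal -1 (X); from 8 depth 8

X winning at [8]: False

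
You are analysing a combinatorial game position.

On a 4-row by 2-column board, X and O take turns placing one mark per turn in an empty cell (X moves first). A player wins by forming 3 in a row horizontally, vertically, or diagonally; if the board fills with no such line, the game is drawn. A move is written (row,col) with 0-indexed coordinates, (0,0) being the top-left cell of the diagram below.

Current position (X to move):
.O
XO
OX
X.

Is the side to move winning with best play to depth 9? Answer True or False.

X winning at [.O/XO/OX/X.]: False

ply 1, X at .O/XO/OX/X. | (0,0)=+0→XO/XO/OX/X.*; (3,1)=+0→.O/XO/OX/XX
ply 2, O at XO/XO/OX/X. | (3,1)=+0→XO/XO/OX/XO*
ply 3: XO/XO/OX/XO is terminal +0 (X); from .O/XO/OX/X. depth 9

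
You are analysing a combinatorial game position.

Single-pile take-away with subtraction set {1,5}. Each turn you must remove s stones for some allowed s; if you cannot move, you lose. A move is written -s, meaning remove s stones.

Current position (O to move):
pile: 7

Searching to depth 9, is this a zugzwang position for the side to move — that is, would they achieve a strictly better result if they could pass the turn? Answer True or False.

zugzwang(7, O) = False

ply 1, O at 7 | -1=+1→6*; -5=+1→2
ply 2, X at 6 | -1=-1→5*; -5=-1→1
ply 3, O at 5 | -1=+1→4*; -5=+1→0
ply 4, X at 4 | -1=-1→3*
ply 5, O at 3 | -1=+1→2*
ply 6, X at 2 | -1=-1→1*
ply 7, O at 1 | -1=+1→0*
ply 8: 0 is terminal -1 (X); from 7 depth 9
if O skipped the turn, X would face:
~ ply 1, X at 7 | -1=+1→6*; -5=+1→2
~ ply 2, O at 6 | -1=-1→5*; -5=-1→1
~ ply 3, X at 5 | -1=+1→4*; -5=+1→0
~ ply 4, O at 4 | -1=-1→3*
~ ply 5, X at 3 | -1=+1→2*
~ ply 6, O at 2 | -1=-1→1*
~ ply 7, X at 1 | -1=+1→0*
~ ply 8: 0 is terminal -1 (O); from 7 depth 9
compare (O): move=+1 vs pass=-1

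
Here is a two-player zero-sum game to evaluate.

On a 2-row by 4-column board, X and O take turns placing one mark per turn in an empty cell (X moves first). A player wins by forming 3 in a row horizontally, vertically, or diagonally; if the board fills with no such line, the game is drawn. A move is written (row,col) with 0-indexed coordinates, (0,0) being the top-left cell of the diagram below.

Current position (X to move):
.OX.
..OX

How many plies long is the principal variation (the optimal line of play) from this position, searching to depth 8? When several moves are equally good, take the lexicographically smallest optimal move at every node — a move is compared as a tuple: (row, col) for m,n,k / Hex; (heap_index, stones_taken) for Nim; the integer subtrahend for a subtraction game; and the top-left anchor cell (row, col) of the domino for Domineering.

[.OX./..OX] X move#1: (0,0):+0/XOX./..OX*, (0,3):+0/.OXX/..OX, (1,0):+0/.OX./X.OX, (1,1):+0/.OX./.XOX
[XOX./..OX] O move#2: (0,3):+0/XOXO/..OX*, (1,0):+0/XOX./O.OX, (1,1):+0/XOX./.OOX
[XOXO/..OX] X move#3: (1,0):+0/XOXO/X.OX*, (1,1):+0/XOXO/.XOX
[XOXO/X.OX] O move#4: (1,1):+0/XOXO/XOOX*
[XOXO/XOOX] end (terminal +0, X#5); searched .OX./..OX to 8

PV length from [.OX./..OX]: 4 plies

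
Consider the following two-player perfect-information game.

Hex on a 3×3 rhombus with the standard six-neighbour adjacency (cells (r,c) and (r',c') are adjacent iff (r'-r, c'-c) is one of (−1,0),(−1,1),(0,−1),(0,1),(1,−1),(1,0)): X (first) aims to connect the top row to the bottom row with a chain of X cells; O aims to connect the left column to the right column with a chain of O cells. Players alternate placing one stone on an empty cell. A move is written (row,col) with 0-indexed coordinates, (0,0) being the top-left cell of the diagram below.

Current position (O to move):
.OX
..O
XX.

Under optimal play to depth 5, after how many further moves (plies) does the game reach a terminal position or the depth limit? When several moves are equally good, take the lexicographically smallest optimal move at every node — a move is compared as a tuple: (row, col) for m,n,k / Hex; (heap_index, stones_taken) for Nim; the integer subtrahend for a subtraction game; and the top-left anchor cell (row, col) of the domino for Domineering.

PV length from [.OX/..O/XX.]: 3 plies

p1 O@[.OX/..O/XX.]: (0,0)[OOX/..O/XX.]-1 (1,0)[.OX/O.O/XX.]-1 (1,1)[.OX/.OO/XX.]+1* (2,2)[.OX/..O/XXO]-1
p2 X@[.OX/.OO/XX.]: (0,0)[XOX/.OO/XX.]-1* (1,0)[.OX/XOO/XX.]-1 (2,2)[.OX/.OO/XXX]-1
p3 O@[XOX/.OO/XX.]: (1,0)[XOX/OOO/XX.]+1* (2,2)[XOX/.OO/XXO]-1
p4 X@[XOX/OOO/XX.] terminal -1; root [.OX/..O/XX.] d5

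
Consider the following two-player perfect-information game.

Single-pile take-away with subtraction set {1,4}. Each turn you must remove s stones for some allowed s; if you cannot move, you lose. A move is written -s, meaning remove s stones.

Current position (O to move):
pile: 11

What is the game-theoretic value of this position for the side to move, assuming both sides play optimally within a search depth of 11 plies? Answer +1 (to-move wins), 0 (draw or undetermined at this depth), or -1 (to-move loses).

ply 1, O at 11 | -1=+1→10*; -4=+1→7
ply 2, X at 10 | -1=-1→9*; -4=-1→6
ply 3, O at 9 | -1=-1→8; -4=+1→5*
ply 4, X at 5 | -1=-1→4*; -4=-1→1
ply 5, O at 4 | -1=-1→3; -4=+1→0*
ply 6: 0 is terminal -1 (X); from 11 depth 11

value(11, O) = +1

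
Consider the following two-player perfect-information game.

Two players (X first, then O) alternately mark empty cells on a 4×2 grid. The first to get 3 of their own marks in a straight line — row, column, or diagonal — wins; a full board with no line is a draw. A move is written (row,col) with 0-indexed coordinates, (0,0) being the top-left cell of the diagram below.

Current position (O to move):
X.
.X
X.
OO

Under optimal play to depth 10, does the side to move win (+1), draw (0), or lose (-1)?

value(X./.X/X./OO, O) = 0

ply 1, O at X./.X/X./OO | (0,1)=-1→XO/.X/X./OO; (1,0)=+0→X./OX/X./OO*; (2,1)=-1→X./.X/XO/OO
ply 2, X at X./OX/X./OO | (0,1)=+0→XX/OX/X./OO*; (2,1)=+0→X./OX/XX/OO
ply 3, O at XX/OX/X./OO | (2,1)=+0→XX/OX/XO/OO*
ply 4: XX/OX/XO/OO is terminal +0 (X); from X./.X/X./OO depth 10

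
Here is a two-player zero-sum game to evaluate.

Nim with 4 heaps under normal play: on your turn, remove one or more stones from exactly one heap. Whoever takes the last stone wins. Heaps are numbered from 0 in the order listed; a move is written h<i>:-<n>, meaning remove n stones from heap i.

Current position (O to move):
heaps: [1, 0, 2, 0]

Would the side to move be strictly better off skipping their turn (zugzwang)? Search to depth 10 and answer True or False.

[(1,0,2,0)] O move#1: h0:-1:-1/(0,0,2,0), h2:-1:+1/(1,0,1,0)*, h2:-2:-1/(1,0,0,0)
[(1,0,1,0)] X move#2: h0:-1:-1/(0,0,1,0)*, h2:-1:-1/(1,0,0,0)
[(0,0,1,0)] O move#3: h2:-1:+1/(0,0,0,0)*
[(0,0,0,0)] end (terminal -1, X#4); searched (1,0,2,0) to 10
suppose O passes — search the same position with X to move:
pass> [(1,0,2,0)] X move#1: h0:-1:-1/(0,0,2,0), h2:-1:+1/(1,0,1,0)*, h2:-2:-1/(1,0,0,0)
pass> [(1,0,1,0)] O move#2: h0:-1:-1/(0,0,1,0)*, h2:-1:-1/(1,0,0,0)
pass> [(0,0,1,0)] X move#3: h2:-1:+1/(0,0,0,0)*
pass> [(0,0,0,0)] end (terminal -1, O#4); searched (1,0,2,0) to 10
for O: play +1, pass -1

zugzwang((1,0,2,0), O) = False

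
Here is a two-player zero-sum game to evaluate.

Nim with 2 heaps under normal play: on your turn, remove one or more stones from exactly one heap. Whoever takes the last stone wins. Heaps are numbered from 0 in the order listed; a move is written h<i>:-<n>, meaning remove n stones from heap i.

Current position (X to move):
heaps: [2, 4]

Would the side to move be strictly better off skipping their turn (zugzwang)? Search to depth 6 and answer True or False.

ply 1, X at (2,4) | h0:-1=-1→(1,4); h0:-2=-1→(0,4); h1:-1=-1→(2,3); h1:-2=+1→(2,2)*; h1:-3=-1→(2,1); h1:-4=-1→(2,0)
ply 2, O at (2,2) | h0:-1=-1→(1,2)*; h0:-2=-1→(0,2); h1:-1=-1→(2,1); h1:-2=-1→(2,0)
ply 3, X at (1,2) | h0:-1=-1→(0,2); h1:-1=+1→(1,1)*; h1:-2=-1→(1,0)
ply 4, O at (1,1) | h0:-1=-1→(0,1)*; h1:-1=-1→(1,0)
ply 5, X at (0,1) | h1:-1=+1→(0,0)*
ply 6: (0,0) is terminal -1 (O); from (2,4) depth 6
suppose X passes — search the same position with O to move:
pass> ply 1, O at (2,4) | h0:-1=-1→(1,4); h0:-2=-1→(0,4); h1:-1=-1→(2,3); h1:-2=+1→(2,2)*; h1:-3=-1→(2,1); h1:-4=-1→(2,0)
pass> ply 2, X at (2,2) | h0:-1=-1→(1,2)*; h0:-2=-1→(0,2); h1:-1=-1→(2,1); h1:-2=-1→(2,0)
pass> ply 3, O at (1,2) | h0:-1=-1→(0,2); h1:-1=+1→(1,1)*; h1:-2=-1→(1,0)
pass> ply 4, X at (1,1) | h0:-1=-1→(0,1)*; h1:-1=-1→(1,0)
pass> ply 5, O at (0,1) | h1:-1=+1→(0,0)*
pass> ply 6: (0,0) is terminal -1 (X); from (2,4) depth 6
for X: play +1, pass -1

zugzwang((2,4), X) = False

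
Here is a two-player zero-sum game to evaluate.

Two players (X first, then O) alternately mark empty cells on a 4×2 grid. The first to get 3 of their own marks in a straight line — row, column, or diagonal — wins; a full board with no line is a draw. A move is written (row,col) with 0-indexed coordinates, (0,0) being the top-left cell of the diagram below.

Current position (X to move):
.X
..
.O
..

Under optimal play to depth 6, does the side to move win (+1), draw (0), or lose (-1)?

ply 1, X at .X/../.O/.. | (0,0)=+0→XX/../.O/..*; (1,0)=+0→.X/X./.O/..; (1,1)=+0→.X/.X/.O/..; (2,0)=+0→.X/../XO/..; (3,0)=+0→.X/../.O/X.; (3,1)=+0→.X/../.O/.X
ply 2, O at XX/../.O/.. | (1,0)=+0→XX/O./.O/..*; (1,1)=+0→XX/.O/.O/..; (2,0)=+0→XX/../OO/..; (3,0)=+0→XX/../.O/O.; (3,1)=+0→XX/../.O/.O
ply 3, X at XX/O./.O/.. | (1,1)=+0→XX/OX/.O/..*; (2,0)=+0→XX/O./XO/..; (3,0)=+0→XX/O./.O/X.; (3,1)=+0→XX/O./.O/.X
ply 4, O at XX/OX/.O/.. | (2,0)=+0→XX/OX/OO/..*; (3,0)=+0→XX/OX/.O/O.; (3,1)=+0→XX/OX/.O/.O
ply 5, X at XX/OX/OO/.. | (3,0)=+0→XX/OX/OO/X.*; (3,1)=-1→XX/OX/OO/.X
ply 6, O at XX/OX/OO/X. | (3,1)=+0→XX/OX/OO/XO*
ply 7: XX/OX/OO/XO is terminal +0 (X); from .X/../.O/.. depth 6

value(.X/../.O/.., X) = 0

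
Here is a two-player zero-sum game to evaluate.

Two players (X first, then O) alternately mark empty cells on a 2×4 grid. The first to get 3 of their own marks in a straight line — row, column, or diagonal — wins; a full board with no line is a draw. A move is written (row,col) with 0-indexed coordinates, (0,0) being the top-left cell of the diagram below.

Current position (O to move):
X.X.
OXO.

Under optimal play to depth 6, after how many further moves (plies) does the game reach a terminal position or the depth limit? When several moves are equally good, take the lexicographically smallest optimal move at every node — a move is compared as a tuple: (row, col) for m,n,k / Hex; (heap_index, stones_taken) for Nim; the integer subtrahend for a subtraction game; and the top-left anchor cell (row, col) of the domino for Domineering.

ply 1, O at X.X./OXO. | (0,1)=+0→XOX./OXO.*; (0,3)=-1→X.XO/OXO.; (1,3)=-1→X.X./OXOO
ply 2, X at XOX./OXO. | (0,3)=+0→XOXX/OXO.*; (1,3)=+0→XOX./OXOX
ply 3, O at XOXX/OXO. | (1,3)=+0→XOXX/OXOO*
ply 4: XOXX/OXOO is terminal +0 (X); from X.X./OXO. depth 6

PV length from [X.X./OXO.]: 3 plies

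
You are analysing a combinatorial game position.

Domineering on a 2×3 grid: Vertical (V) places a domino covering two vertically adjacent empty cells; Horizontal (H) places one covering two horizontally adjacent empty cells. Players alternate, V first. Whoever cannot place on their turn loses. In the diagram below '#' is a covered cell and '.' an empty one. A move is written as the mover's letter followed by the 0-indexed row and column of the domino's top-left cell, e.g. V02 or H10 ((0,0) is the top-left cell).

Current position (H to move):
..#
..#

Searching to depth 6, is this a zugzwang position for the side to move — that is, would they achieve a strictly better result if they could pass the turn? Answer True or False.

zugzwang(..#/..#, H) = False

ply 1, H at ..#/..# | H00=+1→###/..#*; H10=+1→..#/###
ply 2: ###/..# is terminal -1 (V); from ..#/..# depth 6
if H skipped the turn, V would face:
~ ply 1, V at ..#/..# | V00=+1→#.#/#.#*; V01=+1→.##/.##
~ ply 2: #.#/#.# is terminal -1 (H); from ..#/..# depth 6
compare (H): move=+1 vs pass=-1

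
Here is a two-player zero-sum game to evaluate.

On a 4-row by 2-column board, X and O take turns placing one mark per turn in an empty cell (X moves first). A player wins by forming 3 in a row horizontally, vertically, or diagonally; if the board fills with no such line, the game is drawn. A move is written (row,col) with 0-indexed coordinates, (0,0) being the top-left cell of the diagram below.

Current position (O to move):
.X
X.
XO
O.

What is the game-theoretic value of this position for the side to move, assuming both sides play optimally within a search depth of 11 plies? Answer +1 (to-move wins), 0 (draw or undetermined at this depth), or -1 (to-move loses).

ply 1, O at .X/X./XO/O. | (0,0)=+0→OX/X./XO/O.*; (1,1)=-1→.X/XO/XO/O.; (3,1)=-1→.X/X./XO/OO
ply 2, X at OX/X./XO/O. | (1,1)=+0→OX/XX/XO/O.*; (3,1)=+0→OX/X./XO/OX
ply 3, O at OX/XX/XO/O. | (3,1)=+0→OX/XX/XO/OO*
ply 4: OX/XX/XO/OO is terminal +0 (X); from .X/X./XO/O. depth 11

value(.X/X./XO/O., O) = 0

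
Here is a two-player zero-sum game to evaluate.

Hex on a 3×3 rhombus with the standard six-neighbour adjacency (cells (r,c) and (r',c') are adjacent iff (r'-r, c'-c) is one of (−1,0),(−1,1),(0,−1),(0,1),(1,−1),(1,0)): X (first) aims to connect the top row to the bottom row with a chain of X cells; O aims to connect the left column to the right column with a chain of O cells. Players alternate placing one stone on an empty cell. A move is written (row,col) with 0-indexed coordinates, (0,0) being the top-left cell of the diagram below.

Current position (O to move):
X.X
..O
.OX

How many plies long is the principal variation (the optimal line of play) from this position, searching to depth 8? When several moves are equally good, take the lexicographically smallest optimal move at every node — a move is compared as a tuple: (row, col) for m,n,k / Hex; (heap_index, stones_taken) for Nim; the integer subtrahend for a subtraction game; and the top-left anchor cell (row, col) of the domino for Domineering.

ply 1, O at X.X/..O/.OX | (0,1)=-1→XOX/..O/.OX; (1,0)=+1→X.X/O.O/.OX*; (1,1)=+1→X.X/.OO/.OX; (2,0)=+1→X.X/..O/OOX
ply 2, X at X.X/O.O/.OX | (0,1)=-1→XXX/O.O/.OX*; (1,1)=-1→X.X/OXO/.OX; (2,0)=-1→X.X/O.O/XOX
ply 3, O at XXX/O.O/.OX | (1,1)=+1→XXX/OOO/.OX*; (2,0)=+1→XXX/O.O/OOX
ply 4: XXX/OOO/.OX is terminal -1 (X); from X.X/..O/.OX depth 8

PV length from [X.X/..O/.OX]: 3 plies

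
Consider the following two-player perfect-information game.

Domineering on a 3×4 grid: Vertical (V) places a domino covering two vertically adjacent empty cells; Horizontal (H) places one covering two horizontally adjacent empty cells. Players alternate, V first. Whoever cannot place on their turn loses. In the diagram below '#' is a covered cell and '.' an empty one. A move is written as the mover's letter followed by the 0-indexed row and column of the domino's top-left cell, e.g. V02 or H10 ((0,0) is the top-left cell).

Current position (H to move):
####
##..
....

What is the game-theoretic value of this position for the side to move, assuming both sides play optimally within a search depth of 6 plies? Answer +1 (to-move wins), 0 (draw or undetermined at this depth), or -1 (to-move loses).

p1 H@[####/##../....]: H12[####/####/....]+1* H20[####/##../##..]-1 H21[####/##../.##.]-1 H22[####/##../..##]+1
p2 V@[####/####/....] terminal -1; root [####/##../....] d6

value(####/##../...., H) = +1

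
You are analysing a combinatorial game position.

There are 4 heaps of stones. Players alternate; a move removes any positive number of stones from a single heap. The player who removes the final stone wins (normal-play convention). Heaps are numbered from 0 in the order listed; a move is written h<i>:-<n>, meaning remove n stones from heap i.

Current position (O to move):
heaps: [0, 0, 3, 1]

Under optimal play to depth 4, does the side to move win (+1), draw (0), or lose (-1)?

p1 O@[(0,0,3,1)]: h2:-1[(0,0,2,1)]-1 h2:-2[(0,0,1,1)]+1* h2:-3[(0,0,0,1)]-1 h3:-1[(0,0,3,0)]-1
p2 X@[(0,0,1,1)]: h2:-1[(0,0,0,1)]-1* h3:-1[(0,0,1,0)]-1
p3 O@[(0,0,0,1)]: h3:-1[(0,0,0,0)]+1*
p4 X@[(0,0,0,0)] terminal -1; root [(0,0,3,1)] d4

value((0,0,3,1), O) = +1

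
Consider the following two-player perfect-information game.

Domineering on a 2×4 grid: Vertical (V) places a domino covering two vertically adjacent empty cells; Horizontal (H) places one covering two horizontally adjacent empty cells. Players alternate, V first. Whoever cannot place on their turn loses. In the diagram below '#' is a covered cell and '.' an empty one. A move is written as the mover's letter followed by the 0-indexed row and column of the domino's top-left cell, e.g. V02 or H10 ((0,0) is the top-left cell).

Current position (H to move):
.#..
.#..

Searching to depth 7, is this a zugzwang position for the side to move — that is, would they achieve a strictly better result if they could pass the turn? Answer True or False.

zugzwang(.#../.#.., H) = False

p1 H@[.#../.#..]: H02[.###/.#..]+1* H12[.#../.###]+1
p2 V@[.###/.#..]: V00[####/##..]-1*
p3 H@[####/##..]: H12[####/####]+1*
p4 V@[####/####] terminal -1; root [.#../.#..] d7
suppose H passes — search the same position with V to move:
pass> p1 V@[.#../.#..]: V00[##../##..]-1 V02[.##./.##.]+1* V03[.#.#/.#.#]+1
pass> p2 H@[.##./.##.] terminal -1; root [.#../.#..] d7
for H: play +1, pass -1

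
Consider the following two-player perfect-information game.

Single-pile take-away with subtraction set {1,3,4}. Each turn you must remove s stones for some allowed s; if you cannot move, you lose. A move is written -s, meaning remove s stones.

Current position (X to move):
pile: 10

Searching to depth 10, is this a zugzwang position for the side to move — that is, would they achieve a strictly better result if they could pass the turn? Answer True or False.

p1 X@[10]: -1[9]+1* -3[7]+1 -4[6]-1
p2 O@[9]: -1[8]-1* -3[6]-1 -4[5]-1
p3 X@[8]: -1[7]+1* -3[5]-1 -4[4]-1
p4 O@[7]: -1[6]-1* -3[4]-1 -4[3]-1
p5 X@[6]: -1[5]-1 -3[3]-1 -4[2]+1*
p6 O@[2]: -1[1]-1*
p7 X@[1]: -1[0]+1*
p8 O@[0] terminal -1; root [10] d10
pass branch (O moves first from the same position):
  | p1 O@[10]: -1[9]+1* -3[7]+1 -4[6]-1
  | p2 X@[9]: -1[8]-1* -3[6]-1 -4[5]-1
  | p3 O@[8]: -1[7]+1* -3[5]-1 -4[4]-1
  | p4 X@[7]: -1[6]-1* -3[4]-1 -4[3]-1
  | p5 O@[6]: -1[5]-1 -3[3]-1 -4[2]+1*
  | p6 X@[2]: -1[1]-1*
  | p7 O@[1]: -1[0]+1*
  | p8 X@[0] terminal -1; root [10] d10
X moving scores +1; X passing scores -1

zugzwang(10, X) = False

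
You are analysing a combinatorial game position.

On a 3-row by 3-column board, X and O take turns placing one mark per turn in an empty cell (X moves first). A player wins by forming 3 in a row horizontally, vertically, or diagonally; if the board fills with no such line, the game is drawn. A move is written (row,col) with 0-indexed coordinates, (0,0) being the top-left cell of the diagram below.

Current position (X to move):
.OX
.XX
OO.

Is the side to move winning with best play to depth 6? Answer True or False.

[.OX/.XX/OO.] X move#1: (0,0):-1/XOX/.XX/OO., (1,0):+1/.OX/XXX/OO.*, (2,2):+1/.OX/.XX/OOX
[.OX/XXX/OO.] end (terminal -1, O#2); searched .OX/.XX/OO. to 6

X winning at [.OX/.XX/OO.]: True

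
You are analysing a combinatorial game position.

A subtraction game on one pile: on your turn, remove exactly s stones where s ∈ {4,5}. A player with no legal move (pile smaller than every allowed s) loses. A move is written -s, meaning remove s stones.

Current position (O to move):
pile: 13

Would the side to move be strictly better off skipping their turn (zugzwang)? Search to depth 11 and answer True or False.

zugzwang(13, O) = False

p1 O@[13]: -4[9]+1* -5[8]-1
p2 X@[9]: -4[5]-1* -5[4]-1
p3 O@[5]: -4[1]+1* -5[0]+1
p4 X@[1] terminal -1; root [13] d11
if O skipped the turn, X would face:
~ p1 X@[13]: -4[9]+1* -5[8]-1
~ p2 O@[9]: -4[5]-1* -5[4]-1
~ p3 X@[5]: -4[1]+1* -5[0]+1
~ p4 O@[1] terminal -1; root [13] d11
compare (O): move=+1 vs pass=-1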